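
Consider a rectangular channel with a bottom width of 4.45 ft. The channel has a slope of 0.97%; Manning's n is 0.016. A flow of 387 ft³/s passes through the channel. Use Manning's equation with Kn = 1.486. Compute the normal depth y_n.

y_n = 6.75 ft

Manning's equation rearranged: A R^(2/3) = nQ / (1.486·√S) = 0.016 × 387 / (1.486 × √0.0097) = 42.31.
Trying y = 5.12 ft: A R^(2/3) = 30.53 — too small.
Trying y = 7.43 ft: A R^(2/3) = 47.32 — too large.
Trying y = 6.75 ft: A R^(2/3) = 42.34 — close enough.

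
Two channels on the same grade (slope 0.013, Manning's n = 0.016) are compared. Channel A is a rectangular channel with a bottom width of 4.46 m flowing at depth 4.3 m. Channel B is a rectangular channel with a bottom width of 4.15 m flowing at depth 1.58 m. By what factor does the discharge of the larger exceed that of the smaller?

Channel A: Flow area A = b·y = 4.46 × 4.3 = 19.18 m². Wetted perimeter P = b + 2y = 4.46 + 2×4.3 = 13.06 m. Hydraulic radius R = A/P = 19.18/13.06 = 1.468 m. Q_A = (1/0.016)·19.18·1.468^(2/3)·√0.013 = 176.6 m³/s.
Channel B: Flow area A = b·y = 4.15 × 1.58 = 6.557 m². Wetted perimeter P = b + 2y = 4.15 + 2×1.58 = 7.31 m. Hydraulic radius R = A/P = 6.557/7.31 = 0.897 m. Q_B = (1/0.016)·6.557·0.897^(2/3)·√0.013 = 43.46 m³/s.
The larger discharge is 176.6 m³/s and the smaller is 43.46 m³/s; the ratio is 4.06.

4.06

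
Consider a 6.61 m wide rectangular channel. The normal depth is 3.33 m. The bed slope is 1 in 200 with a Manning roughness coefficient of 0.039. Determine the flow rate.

Q = 55.9 m³/s

Flow area A = b·y = 6.61 × 3.33 = 22.01 m². Wetted perimeter P = b + 2y = 6.61 + 2×3.33 = 13.27 m.
Hydraulic radius R = A/P = 22.01/13.27 = 1.659 m.
Manning's equation: Q = (1/n) A R^(2/3) S^(1/2) = (1/0.039) × 22.01 × 1.659^(2/3) × 0.005^(1/2) = 55.9 m³/s.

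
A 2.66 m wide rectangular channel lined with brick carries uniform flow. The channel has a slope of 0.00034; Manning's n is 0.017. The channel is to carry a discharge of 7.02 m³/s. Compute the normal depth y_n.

y_n = 2.64 m

Manning's equation rearranged: A R^(2/3) = nQ / (1·√S) = 0.017 × 7.02 / (√0.00034) = 6.472.
Trying y = 1.81 m: A R^(2/3) = 4.033 — short.
Trying y = 2.64 m: A R^(2/3) = 6.47 — matches.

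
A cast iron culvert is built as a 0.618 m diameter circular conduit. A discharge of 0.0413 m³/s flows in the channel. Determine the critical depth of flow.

At critical depth, Q² T / (g A³) = 1, i.e. A³/T = Q²/g = 0.0413²/9.81 = 0.0001739.
Trying y = 0.0975 m: A³/T = 0.00006208 — low.
Trying y = 0.153 m: A³/T = 0.0003628 — high.
Trying y = 0.127 m: A³/T = 0.0001752 — matches.

y_c = 0.127 m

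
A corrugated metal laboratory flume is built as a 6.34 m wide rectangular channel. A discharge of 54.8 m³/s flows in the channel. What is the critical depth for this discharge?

For a rectangular channel, critical depth y_c = (q²/g)^(1/3) where q = Q/b = 54.8/6.34 = 8.644 m²/s.
So y_c = (8.644²/9.81)^(1/3) = 1.97 m.

y_c = 1.97 m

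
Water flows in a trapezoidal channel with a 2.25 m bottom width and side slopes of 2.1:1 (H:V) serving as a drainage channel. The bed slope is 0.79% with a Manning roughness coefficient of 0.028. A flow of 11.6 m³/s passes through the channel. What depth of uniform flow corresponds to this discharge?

Manning's equation rearranged: A R^(2/3) = nQ / (1·√S) = 0.028 × 11.6 / (√0.0079) = 3.654.
Trying y = 0.952 m: A R^(2/3) = 2.896 — too small.
Trying y = 1.25 m: A R^(2/3) = 5.055 — too large.
Trying y = 1.07 m: A R^(2/3) = 3.669 — matches.

y_n = 1.07 m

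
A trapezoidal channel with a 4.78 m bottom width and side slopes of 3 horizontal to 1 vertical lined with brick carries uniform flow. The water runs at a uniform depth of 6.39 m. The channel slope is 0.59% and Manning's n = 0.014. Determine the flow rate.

With bottom width b = 4.78 m and side slope z = 3: A = (b + zy)y = (4.78 + 3×6.39)×6.39 = 153 m²; P = b + 2y√(1+z²) = 4.78 + 2×6.39×3.162 = 45.19 m.
Hydraulic radius R = A/P = 153/45.19 = 3.386 m.
Manning's equation: Q = (1/n) A R^(2/3) S^(1/2) = (1/0.014) × 153 × 3.386^(2/3) × 0.0059^(1/2) = 1890 m³/s.

Q = 1890 m³/s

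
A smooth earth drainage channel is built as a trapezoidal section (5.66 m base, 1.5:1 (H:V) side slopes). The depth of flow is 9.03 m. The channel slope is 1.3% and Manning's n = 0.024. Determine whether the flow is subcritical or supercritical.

With bottom width b = 5.66 m and side slope z = 1.5: A = (b + zy)y = (5.66 + 1.5×9.03)×9.03 = 173.4 m²; P = b + 2y√(1+z²) = 5.66 + 2×9.03×1.803 = 38.22 m.
Hydraulic radius R = A/P = 173.4/38.22 = 4.538 m.
V = (1/n) R^(2/3) √S = (1/0.024) × 4.538^(2/3) × √0.013 = 13.02 m/s. Hydraulic depth D_h = A/T = 173.4/32.75 = 5.295 m.
Froude number Fr = V/√(g·D_h) = 13.02/√(9.81×5.295) = 1.81, which is greater than 1, so the flow is supercritical.

supercritical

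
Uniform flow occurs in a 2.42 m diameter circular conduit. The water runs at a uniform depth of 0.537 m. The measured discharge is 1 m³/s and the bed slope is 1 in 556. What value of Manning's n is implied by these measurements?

n = 0.0151

For a circular section of diameter D = 2.42 m at depth y = 0.537 m, the central angle is θ = 2 arccos(1 − 2y/D) = 1.962 rad. Then A = (D²/8)(θ − sin θ) = 0.7595 m² and P = Dθ/2 = 2.374 m.
Hydraulic radius R = A/P = 0.7595/2.374 = 0.3199 m.
Rearranging Manning's equation: n = (1/Q) A R^(2/3) S^(1/2) = (1/1) × 0.7595 × 0.3199^(2/3) × √0.001799 = 0.0151.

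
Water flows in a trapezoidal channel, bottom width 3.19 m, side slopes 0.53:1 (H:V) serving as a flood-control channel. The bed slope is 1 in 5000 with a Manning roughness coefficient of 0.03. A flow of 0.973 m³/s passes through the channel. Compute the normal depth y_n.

Manning's equation rearranged: A R^(2/3) = nQ / (1·√S) = 0.03 × 0.973 / (√0.0002) = 2.064.
Try y = 0.88 m: A R^(2/3) = 2.342 — too large.
Try y = 0.814 m: A R^(2/3) = 2.064 — ≈ 2.064.

y_n = 0.814 m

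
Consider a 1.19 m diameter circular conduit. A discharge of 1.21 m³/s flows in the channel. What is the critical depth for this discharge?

y_c = 0.6 m

At critical depth, Q² T / (g A³) = 1, i.e. A³/T = Q²/g = 1.21²/9.81 = 0.1492.
At y = 0.737 m: A³/T = 0.3277 — high.
At y = 0.453 m: A³/T = 0.05083 — low.
At y = 0.6 m: A³/T = 0.1492 — matches.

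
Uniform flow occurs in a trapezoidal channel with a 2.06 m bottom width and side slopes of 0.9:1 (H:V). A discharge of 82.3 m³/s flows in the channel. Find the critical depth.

At critical depth, Q² T / (g A³) = 1, i.e. A³/T = Q²/g = 82.3²/9.81 = 690.4.
Trying y = 4.28 m: A³/T = 1659 — high.
Trying y = 2.72 m: A³/T = 265 — low.
Trying y = 3.46 m: A³/T = 692.2 — matches.

y_c = 3.46 m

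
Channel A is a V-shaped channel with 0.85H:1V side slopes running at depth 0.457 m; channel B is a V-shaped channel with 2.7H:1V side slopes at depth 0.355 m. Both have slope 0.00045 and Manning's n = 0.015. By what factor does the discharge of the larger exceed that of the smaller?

2.07

Channel A: For a triangular section with side slope z = 0.85: A = zy² = 0.85×0.457² = 0.1775 m²; P = 2y√(1+z²) = 2×0.457×1.312 = 1.2 m. Hydraulic radius R = A/P = 0.1775/1.2 = 0.148 m. Q_A = (1/0.015)·0.1775·0.148^(2/3)·√0.00045 = 0.07024 m³/s.
Channel B: For a triangular section with side slope z = 2.7: A = zy² = 2.7×0.355² = 0.3403 m²; P = 2y√(1+z²) = 2×0.355×2.879 = 2.044 m. Hydraulic radius R = A/P = 0.3403/2.044 = 0.1665 m. Q_B = (1/0.015)·0.3403·0.1665^(2/3)·√0.00045 = 0.1456 m³/s.
The larger discharge is 0.1456 m³/s and the smaller is 0.07024 m³/s; the ratio is 2.07.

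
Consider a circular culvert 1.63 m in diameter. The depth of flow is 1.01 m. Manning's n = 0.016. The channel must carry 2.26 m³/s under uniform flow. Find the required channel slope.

S = 0.002

For a circular section of diameter D = 1.63 m at depth y = 1.01 m, the central angle is θ = 2 arccos(1 − 2y/D) = 3.625 rad. Then A = (D²/8)(θ − sin θ) = 1.358 m² and P = Dθ/2 = 2.954 m.
Hydraulic radius R = A/P = 1.358/2.954 = 0.4597 m.
From Manning's equation, S = [nQ / (1 A R^(2/3))]² = [0.016 × 2.26 / (1 × 1.358 × 0.4597^(2/3))]² = 0.002.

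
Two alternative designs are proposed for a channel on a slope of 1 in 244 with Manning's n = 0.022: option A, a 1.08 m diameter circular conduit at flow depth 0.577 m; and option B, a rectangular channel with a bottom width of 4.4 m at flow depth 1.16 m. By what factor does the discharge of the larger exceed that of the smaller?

Channel A: For a circular section of diameter D = 1.08 m at depth y = 0.577 m, the central angle is θ = 2 arccos(1 − 2y/D) = 3.279 rad. Then A = (D²/8)(θ − sin θ) = 0.498 m² and P = Dθ/2 = 1.771 m. Hydraulic radius R = A/P = 0.498/1.771 = 0.2813 m. Q_A = (1/0.022)·0.498·0.2813^(2/3)·√0.004098 = 0.622 m³/s.
Channel B: Flow area A = b·y = 4.4 × 1.16 = 5.104 m². Wetted perimeter P = b + 2y = 4.4 + 2×1.16 = 6.72 m. Hydraulic radius R = A/P = 5.104/6.72 = 0.7595 m. Q_B = (1/0.022)·5.104·0.7595^(2/3)·√0.004098 = 12.36 m³/s.
The larger discharge is 12.36 m³/s and the smaller is 0.622 m³/s; the ratio is 19.9.

19.9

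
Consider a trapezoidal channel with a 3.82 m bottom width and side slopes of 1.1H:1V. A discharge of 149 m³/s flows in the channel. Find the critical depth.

At critical depth, Q² T / (g A³) = 1, i.e. A³/T = Q²/g = 149²/9.81 = 2263.
At y = 4.79 m: A³/T = 5747 — over.
At y = 3.04 m: A³/T = 983 — short.
At y = 3.78 m: A³/T = 2260 — matches.

y_c = 3.78 m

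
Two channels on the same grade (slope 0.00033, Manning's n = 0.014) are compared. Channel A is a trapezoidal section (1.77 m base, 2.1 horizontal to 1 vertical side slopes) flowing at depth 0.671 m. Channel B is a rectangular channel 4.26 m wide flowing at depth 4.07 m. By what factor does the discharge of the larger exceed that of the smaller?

Channel A: With bottom width b = 1.77 m and side slope z = 2.1: A = (b + zy)y = (1.77 + 2.1×0.671)×0.671 = 2.133 m²; P = b + 2y√(1+z²) = 1.77 + 2×0.671×2.326 = 4.891 m. Hydraulic radius R = A/P = 2.133/4.891 = 0.4361 m. Q_A = (1/0.014)·2.133·0.4361^(2/3)·√0.00033 = 1.592 m³/s.
Channel B: Flow area A = b·y = 4.26 × 4.07 = 17.34 m². Wetted perimeter P = b + 2y = 4.26 + 2×4.07 = 12.4 m. Hydraulic radius R = A/P = 17.34/12.4 = 1.398 m. Q_B = (1/0.014)·17.34·1.398^(2/3)·√0.00033 = 28.13 m³/s.
The larger discharge is 28.13 m³/s and the smaller is 1.592 m³/s; the ratio is 17.7.

17.7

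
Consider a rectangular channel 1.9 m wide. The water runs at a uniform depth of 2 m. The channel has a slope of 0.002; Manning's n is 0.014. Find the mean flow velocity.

Flow area A = b·y = 1.9 × 2 = 3.8 m². Wetted perimeter P = b + 2y = 1.9 + 2×2 = 5.9 m.
Hydraulic radius R = A/P = 3.8/5.9 = 0.6441 m.
From Manning's equation, V = (1/n) R^(2/3) S^(1/2) = (1/0.014) × 0.6441^(2/3) × 0.002^(1/2) = 2.38 m/s.

V = 2.38 m/s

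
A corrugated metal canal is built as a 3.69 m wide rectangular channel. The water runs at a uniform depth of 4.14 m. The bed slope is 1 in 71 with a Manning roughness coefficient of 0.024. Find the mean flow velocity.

V = 5.82 m/s

Flow area A = b·y = 3.69 × 4.14 = 15.28 m². Wetted perimeter P = b + 2y = 3.69 + 2×4.14 = 11.97 m.
Hydraulic radius R = A/P = 15.28/11.97 = 1.276 m.
From Manning's equation, V = (1/n) R^(2/3) S^(1/2) = (1/0.024) × 1.276^(2/3) × 0.01408^(1/2) = 5.82 m/s.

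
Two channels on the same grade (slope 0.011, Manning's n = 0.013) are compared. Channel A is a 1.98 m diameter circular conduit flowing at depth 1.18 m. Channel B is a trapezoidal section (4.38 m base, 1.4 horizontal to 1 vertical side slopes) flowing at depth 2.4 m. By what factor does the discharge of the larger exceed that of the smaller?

Channel A: For a circular section of diameter D = 1.98 m at depth y = 1.18 m, the central angle is θ = 2 arccos(1 − 2y/D) = 3.528 rad. Then A = (D²/8)(θ − sin θ) = 1.913 m² and P = Dθ/2 = 3.493 m. Hydraulic radius R = A/P = 1.913/3.493 = 0.5479 m. Q_A = (1/0.013)·1.913·0.5479^(2/3)·√0.011 = 10.34 m³/s.
Channel B: With bottom width b = 4.38 m and side slope z = 1.4: A = (b + zy)y = (4.38 + 1.4×2.4)×2.4 = 18.58 m²; P = b + 2y√(1+z²) = 4.38 + 2×2.4×1.72 = 12.64 m. Hydraulic radius R = A/P = 18.58/12.64 = 1.47 m. Q_B = (1/0.013)·18.58·1.47^(2/3)·√0.011 = 193.7 m³/s.
The larger discharge is 193.7 m³/s and the smaller is 10.34 m³/s; the ratio is 18.7.

18.7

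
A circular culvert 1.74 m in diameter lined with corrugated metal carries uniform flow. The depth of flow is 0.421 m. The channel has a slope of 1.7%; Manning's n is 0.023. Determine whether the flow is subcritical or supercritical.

For a circular section of diameter D = 1.74 m at depth y = 0.421 m, the central angle is θ = 2 arccos(1 − 2y/D) = 2.057 rad. Then A = (D²/8)(θ − sin θ) = 0.4439 m² and P = Dθ/2 = 1.79 m.
Hydraulic radius R = A/P = 0.4439/1.79 = 0.248 m.
V = (1/n) R^(2/3) √S = (1/0.023) × 0.248^(2/3) × √0.017 = 2.238 m/s. Hydraulic depth D_h = A/T = 0.4439/1.49 = 0.2978 m.
Froude number Fr = V/√(g·D_h) = 2.238/√(9.81×0.2978) = 1.31, which is greater than 1, so the flow is supercritical.

supercritical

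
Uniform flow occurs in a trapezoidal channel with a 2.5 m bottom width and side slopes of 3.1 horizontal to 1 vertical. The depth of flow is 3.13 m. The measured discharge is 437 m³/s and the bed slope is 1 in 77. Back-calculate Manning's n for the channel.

n = 0.014

With bottom width b = 2.5 m and side slope z = 3.1: A = (b + zy)y = (2.5 + 3.1×3.13)×3.13 = 38.2 m²; P = b + 2y√(1+z²) = 2.5 + 2×3.13×3.257 = 22.89 m.
Hydraulic radius R = A/P = 38.2/22.89 = 1.669 m.
Rearranging Manning's equation: n = (1/Q) A R^(2/3) S^(1/2) = (1/437) × 38.2 × 1.669^(2/3) × √0.01299 = 0.014.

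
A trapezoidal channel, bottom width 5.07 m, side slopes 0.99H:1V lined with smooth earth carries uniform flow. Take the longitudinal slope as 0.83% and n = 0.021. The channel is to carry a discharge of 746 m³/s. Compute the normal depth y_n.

y_n = 6.68 m

Manning's equation rearranged: A R^(2/3) = nQ / (1·√S) = 0.021 × 746 / (√0.0083) = 172.
Trying y = 8.48 m: A R^(2/3) = 285.1 — too large.
Trying y = 4.66 m: A R^(2/3) = 82.71 — too small.
Trying y = 6.68 m: A R^(2/3) = 171.9 — matches.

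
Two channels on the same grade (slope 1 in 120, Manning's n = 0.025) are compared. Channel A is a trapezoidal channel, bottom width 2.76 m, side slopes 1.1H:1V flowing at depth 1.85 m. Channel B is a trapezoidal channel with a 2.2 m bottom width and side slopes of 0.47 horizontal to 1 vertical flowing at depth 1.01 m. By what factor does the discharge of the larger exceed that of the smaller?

4.79

Channel A: With bottom width b = 2.76 m and side slope z = 1.1: A = (b + zy)y = (2.76 + 1.1×1.85)×1.85 = 8.871 m²; P = b + 2y√(1+z²) = 2.76 + 2×1.85×1.487 = 8.26 m. Hydraulic radius R = A/P = 8.871/8.26 = 1.074 m. Q_A = (1/0.025)·8.871·1.074^(2/3)·√0.008333 = 33.97 m³/s.
Channel B: With bottom width b = 2.2 m and side slope z = 0.47: A = (b + zy)y = (2.2 + 0.47×1.01)×1.01 = 2.701 m²; P = b + 2y√(1+z²) = 2.2 + 2×1.01×1.105 = 4.432 m. Hydraulic radius R = A/P = 2.701/4.432 = 0.6095 m. Q_B = (1/0.025)·2.701·0.6095^(2/3)·√0.008333 = 7.091 m³/s.
The larger discharge is 33.97 m³/s and the smaller is 7.091 m³/s; the ratio is 4.79.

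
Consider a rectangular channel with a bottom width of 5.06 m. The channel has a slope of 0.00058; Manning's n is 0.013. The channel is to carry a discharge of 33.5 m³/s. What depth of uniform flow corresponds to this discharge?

y_n = 2.92 m

Manning's equation rearranged: A R^(2/3) = nQ / (1·√S) = 0.013 × 33.5 / (√0.00058) = 18.08.
At y = 3.61 m: A R^(2/3) = 23.8 — high.
At y = 2.02 m: A R^(2/3) = 11.04 — low.
At y = 2.92 m: A R^(2/3) = 18.1 — ≈ 18.08.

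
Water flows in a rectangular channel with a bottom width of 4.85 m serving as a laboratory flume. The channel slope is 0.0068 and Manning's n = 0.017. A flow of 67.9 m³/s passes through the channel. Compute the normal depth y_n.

Manning's equation rearranged: A R^(2/3) = nQ / (1·√S) = 0.017 × 67.9 / (√0.0068) = 14.
Try y = 2.12 m: A R^(2/3) = 11.16 — low.
Try y = 2.51 m: A R^(2/3) = 14 — matches.

y_n = 2.51 m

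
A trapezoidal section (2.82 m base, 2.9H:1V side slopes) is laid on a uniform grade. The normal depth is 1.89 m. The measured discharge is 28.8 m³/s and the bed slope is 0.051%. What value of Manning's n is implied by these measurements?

n = 0.013

With bottom width b = 2.82 m and side slope z = 2.9: A = (b + zy)y = (2.82 + 2.9×1.89)×1.89 = 15.69 m²; P = b + 2y√(1+z²) = 2.82 + 2×1.89×3.068 = 14.42 m.
Hydraulic radius R = A/P = 15.69/14.42 = 1.088 m.
Rearranging Manning's equation: n = (1/Q) A R^(2/3) S^(1/2) = (1/28.8) × 15.69 × 1.088^(2/3) × √0.00051 = 0.013.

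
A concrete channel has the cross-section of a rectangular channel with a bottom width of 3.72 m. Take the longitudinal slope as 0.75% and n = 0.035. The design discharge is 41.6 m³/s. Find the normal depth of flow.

Manning's equation rearranged: A R^(2/3) = nQ / (1·√S) = 0.035 × 41.6 / (√0.0075) = 16.81.
Try y = 4.72 m: A R^(2/3) = 21.28 — high.
Try y = 3.41 m: A R^(2/3) = 14.35 — low.
Try y = 3.88 m: A R^(2/3) = 16.81 — close enough.

y_n = 3.88 m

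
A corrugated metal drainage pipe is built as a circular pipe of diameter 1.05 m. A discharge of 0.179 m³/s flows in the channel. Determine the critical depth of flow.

At critical depth, Q² T / (g A³) = 1, i.e. A³/T = Q²/g = 0.179²/9.81 = 0.003266.
Try y = 0.286 m: A³/T = 0.007449 — over.
Try y = 0.202 m: A³/T = 0.001916 — short.
Try y = 0.231 m: A³/T = 0.003239 — matches.

y_c = 0.231 m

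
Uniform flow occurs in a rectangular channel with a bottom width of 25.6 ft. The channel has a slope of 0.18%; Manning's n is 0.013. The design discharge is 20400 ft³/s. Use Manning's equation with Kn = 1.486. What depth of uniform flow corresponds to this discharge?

Manning's equation rearranged: A R^(2/3) = nQ / (1.486·√S) = 0.013 × 20400 / (1.486 × √0.0018) = 4206.
Trying y = 25.6 ft: A R^(2/3) = 2737 — too small.
Trying y = 45.3 ft: A R^(2/3) = 5376 — too large.
Trying y = 36.7 ft: A R^(2/3) = 4211 — matches.

y_n = 36.7 ft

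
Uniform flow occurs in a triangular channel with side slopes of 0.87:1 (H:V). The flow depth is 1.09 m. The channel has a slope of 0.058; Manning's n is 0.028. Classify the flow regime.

supercritical

For a triangular section with side slope z = 0.87: A = zy² = 0.87×1.09² = 1.034 m²; P = 2y√(1+z²) = 2×1.09×1.325 = 2.89 m.
Hydraulic radius R = A/P = 1.034/2.89 = 0.3577 m.
V = (1/n) R^(2/3) √S = (1/0.028) × 0.3577^(2/3) × √0.058 = 4.334 m/s. Hydraulic depth D_h = A/T = 1.034/1.897 = 0.545 m.
Froude number Fr = V/√(g·D_h) = 4.334/√(9.81×0.545) = 1.87, which is greater than 1, so the flow is supercritical.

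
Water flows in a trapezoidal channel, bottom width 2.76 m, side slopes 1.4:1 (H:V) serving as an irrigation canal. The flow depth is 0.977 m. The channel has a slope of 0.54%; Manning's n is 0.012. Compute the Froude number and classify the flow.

With bottom width b = 2.76 m and side slope z = 1.4: A = (b + zy)y = (2.76 + 1.4×0.977)×0.977 = 4.033 m²; P = b + 2y√(1+z²) = 2.76 + 2×0.977×1.72 = 6.122 m.
Hydraulic radius R = A/P = 4.033/6.122 = 0.6588 m.
V = (1/n) R^(2/3) √S = (1/0.012) × 0.6588^(2/3) × √0.0054 = 4.636 m/s. Hydraulic depth D_h = A/T = 4.033/5.496 = 0.7338 m.
Froude number Fr = V/√(g·D_h) = 4.636/√(9.81×0.7338) = 1.73, which is greater than 1, so the flow is supercritical.

supercritical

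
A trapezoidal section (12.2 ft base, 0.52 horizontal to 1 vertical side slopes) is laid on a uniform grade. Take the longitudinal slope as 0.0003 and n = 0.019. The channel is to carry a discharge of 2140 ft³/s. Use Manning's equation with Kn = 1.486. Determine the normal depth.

Manning's equation rearranged: A R^(2/3) = nQ / (1.486·√S) = 0.019 × 2140 / (1.486 × √0.0003) = 1580.
Try y = 13.2 ft: A R^(2/3) = 830.7 — too small.
Try y = 23.1 ft: A R^(2/3) = 2366 — too large.
Try y = 18.7 ft: A R^(2/3) = 1577 — ≈ 1580.

y_n = 18.7 ft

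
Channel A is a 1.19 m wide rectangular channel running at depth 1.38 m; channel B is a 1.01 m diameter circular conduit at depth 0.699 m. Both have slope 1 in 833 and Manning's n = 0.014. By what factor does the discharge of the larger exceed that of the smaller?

Channel A: Flow area A = b·y = 1.19 × 1.38 = 1.642 m². Wetted perimeter P = b + 2y = 1.19 + 2×1.38 = 3.95 m. Hydraulic radius R = A/P = 1.642/3.95 = 0.4157 m. Q_A = (1/0.014)·1.642·0.4157^(2/3)·√0.0012 = 2.264 m³/s.
Channel B: For a circular section of diameter D = 1.01 m at depth y = 0.699 m, the central angle is θ = 2 arccos(1 − 2y/D) = 3.93 rad. Then A = (D²/8)(θ − sin θ) = 0.5916 m² and P = Dθ/2 = 1.985 m. Hydraulic radius R = A/P = 0.5916/1.985 = 0.2981 m. Q_B = (1/0.014)·0.5916·0.2981^(2/3)·√0.0012 = 0.6533 m³/s.
The larger discharge is 2.264 m³/s and the smaller is 0.6533 m³/s; the ratio is 3.47.

3.47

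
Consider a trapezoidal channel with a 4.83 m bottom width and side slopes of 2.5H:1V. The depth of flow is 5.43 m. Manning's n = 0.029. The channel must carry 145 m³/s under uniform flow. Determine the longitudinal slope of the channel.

With bottom width b = 4.83 m and side slope z = 2.5: A = (b + zy)y = (4.83 + 2.5×5.43)×5.43 = 99.94 m²; P = b + 2y√(1+z²) = 4.83 + 2×5.43×2.693 = 34.07 m.
Hydraulic radius R = A/P = 99.94/34.07 = 2.933 m.
From Manning's equation, S = [nQ / (1 A R^(2/3))]² = [0.029 × 145 / (1 × 99.94 × 2.933^(2/3))]² = 0.000422.

S = 0.000422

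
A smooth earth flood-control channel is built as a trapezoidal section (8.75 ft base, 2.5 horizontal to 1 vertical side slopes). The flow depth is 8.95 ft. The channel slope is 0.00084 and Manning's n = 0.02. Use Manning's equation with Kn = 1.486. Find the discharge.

Q = 1730 ft³/s

With bottom width b = 8.75 ft and side slope z = 2.5: A = (b + zy)y = (8.75 + 2.5×8.95)×8.95 = 278.6 ft²; P = b + 2y√(1+z²) = 8.75 + 2×8.95×2.693 = 56.95 ft.
Hydraulic radius R = A/P = 278.6/56.95 = 4.892 ft.
Manning's equation: Q = (1.486/n) A R^(2/3) S^(1/2) = (1.486/0.02) × 278.6 × 4.892^(2/3) × 0.00084^(1/2) = 1730 ft³/s.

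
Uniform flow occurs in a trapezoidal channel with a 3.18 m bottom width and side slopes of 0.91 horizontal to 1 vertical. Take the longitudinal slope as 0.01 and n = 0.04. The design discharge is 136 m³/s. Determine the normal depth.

Manning's equation rearranged: A R^(2/3) = nQ / (1·√S) = 0.04 × 136 / (√0.01) = 54.4.
At y = 3.07 m: A R^(2/3) = 25.06 — low.
At y = 4.99 m: A R^(2/3) = 67.34 — high.
At y = 4.51 m: A R^(2/3) = 54.5 — ≈ 54.4.

y_n = 4.51 m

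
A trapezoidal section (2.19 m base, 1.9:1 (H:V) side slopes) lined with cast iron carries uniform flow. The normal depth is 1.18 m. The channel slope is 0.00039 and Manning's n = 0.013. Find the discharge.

Q = 6.39 m³/s

With bottom width b = 2.19 m and side slope z = 1.9: A = (b + zy)y = (2.19 + 1.9×1.18)×1.18 = 5.23 m²; P = b + 2y√(1+z²) = 2.19 + 2×1.18×2.147 = 7.257 m.
Hydraulic radius R = A/P = 5.23/7.257 = 0.7206 m.
Manning's equation: Q = (1/n) A R^(2/3) S^(1/2) = (1/0.013) × 5.23 × 0.7206^(2/3) × 0.00039^(1/2) = 6.39 m³/s.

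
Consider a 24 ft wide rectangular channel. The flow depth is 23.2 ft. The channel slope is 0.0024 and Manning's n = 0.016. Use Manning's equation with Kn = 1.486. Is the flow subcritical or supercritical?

Flow area A = b·y = 24 × 23.2 = 556.8 ft². Wetted perimeter P = b + 2y = 24 + 2×23.2 = 70.4 ft.
Hydraulic radius R = A/P = 556.8/70.4 = 7.909 ft.
V = (1.486/n) R^(2/3) √S = (1.486/0.016) × 7.909^(2/3) × √0.0024 = 18.06 ft/s. Hydraulic depth D_h = A/T = 556.8/24 = 23.2 ft.
Froude number Fr = V/√(g·D_h) = 18.06/√(32.2×23.2) = 0.661, which is less than 1, so the flow is subcritical.

subcritical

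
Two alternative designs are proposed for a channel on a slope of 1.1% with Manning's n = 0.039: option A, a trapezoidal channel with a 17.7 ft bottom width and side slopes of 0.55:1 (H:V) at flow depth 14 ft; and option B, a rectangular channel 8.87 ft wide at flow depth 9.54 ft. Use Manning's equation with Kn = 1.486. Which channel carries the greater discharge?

channel A

Channel A: With bottom width b = 17.7 ft and side slope z = 0.55: A = (b + zy)y = (17.7 + 0.55×14)×14 = 355.6 ft²; P = b + 2y√(1+z²) = 17.7 + 2×14×1.141 = 49.66 ft. Hydraulic radius R = A/P = 355.6/49.66 = 7.161 ft. Q_A = (1.486/0.039)·355.6·7.161^(2/3)·√0.011 = 5280 ft³/s.
Channel B: Flow area A = b·y = 8.87 × 9.54 = 84.62 ft². Wetted perimeter P = b + 2y = 8.87 + 2×9.54 = 27.95 ft. Hydraulic radius R = A/P = 84.62/27.95 = 3.028 ft. Q_B = (1.486/0.039)·84.62·3.028^(2/3)·√0.011 = 707.7 ft³/s.
Q_A = 5280 ft³/s vs Q_B = 707.7 ft³/s, so channel A carries more.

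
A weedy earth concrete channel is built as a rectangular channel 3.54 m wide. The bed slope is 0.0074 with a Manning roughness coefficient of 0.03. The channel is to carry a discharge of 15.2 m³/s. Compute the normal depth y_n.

y_n = 1.66 m

Manning's equation rearranged: A R^(2/3) = nQ / (1·√S) = 0.03 × 15.2 / (√0.0074) = 5.301.
Trying y = 2.01 m: A R^(2/3) = 6.834 — too large.
Trying y = 1.26 m: A R^(2/3) = 3.636 — too small.
Trying y = 1.66 m: A R^(2/3) = 5.3 — ≈ 5.301.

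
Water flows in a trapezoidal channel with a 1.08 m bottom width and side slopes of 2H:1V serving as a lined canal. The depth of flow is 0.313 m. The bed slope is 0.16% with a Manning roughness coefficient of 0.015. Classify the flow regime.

With bottom width b = 1.08 m and side slope z = 2: A = (b + zy)y = (1.08 + 2×0.313)×0.313 = 0.534 m²; P = b + 2y√(1+z²) = 1.08 + 2×0.313×2.236 = 2.48 m.
Hydraulic radius R = A/P = 0.534/2.48 = 0.2153 m.
V = (1/n) R^(2/3) √S = (1/0.015) × 0.2153^(2/3) × √0.0016 = 0.958 m/s. Hydraulic depth D_h = A/T = 0.534/2.332 = 0.229 m.
Froude number Fr = V/√(g·D_h) = 0.958/√(9.81×0.229) = 0.639, which is less than 1, so the flow is subcritical.

subcritical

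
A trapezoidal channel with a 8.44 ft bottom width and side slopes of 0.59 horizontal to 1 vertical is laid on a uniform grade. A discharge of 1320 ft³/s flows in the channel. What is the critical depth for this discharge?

y_c = 7.59 ft

At critical depth, Q² T / (g A³) = 1, i.e. A³/T = Q²/g = 1320²/32.2 = 54110.
At y = 5.31 ft: A³/T = 15780 — short.
At y = 9.58 ft: A³/T = 124600 — over.
At y = 7.59 ft: A³/T = 54180 — close enough.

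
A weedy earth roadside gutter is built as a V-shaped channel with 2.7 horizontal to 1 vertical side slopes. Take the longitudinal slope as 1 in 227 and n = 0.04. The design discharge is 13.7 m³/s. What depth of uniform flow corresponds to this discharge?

y_n = 1.84 m

Manning's equation rearranged: A R^(2/3) = nQ / (1·√S) = 0.04 × 13.7 / (√0.004405) = 8.256.
At y = 1.58 m: A R^(2/3) = 5.518 — short.
At y = 2.1 m: A R^(2/3) = 11.78 — over.
At y = 1.84 m: A R^(2/3) = 8.284 — ≈ 8.256.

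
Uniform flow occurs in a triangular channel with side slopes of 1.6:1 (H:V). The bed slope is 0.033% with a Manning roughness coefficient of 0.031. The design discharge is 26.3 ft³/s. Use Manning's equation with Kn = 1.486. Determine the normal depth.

Manning's equation rearranged: A R^(2/3) = nQ / (1.486·√S) = 0.031 × 26.3 / (1.486 × √0.00033) = 30.2.
At y = 4.43 ft: A R^(2/3) = 47.8 — too large.
At y = 3.16 ft: A R^(2/3) = 19.42 — too small.
At y = 3.73 ft: A R^(2/3) = 30.22 — matches.

y_n = 3.73 ft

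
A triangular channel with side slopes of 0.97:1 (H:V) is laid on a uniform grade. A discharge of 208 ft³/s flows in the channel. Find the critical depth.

y_c = 4.91 ft

At critical depth, Q² T / (g A³) = 1, i.e. A³/T = Q²/g = 208²/32.2 = 1344.
Try y = 3.69 ft: A³/T = 321.8 — too small.
Try y = 6.17 ft: A³/T = 4207 — too large.
Try y = 4.91 ft: A³/T = 1343 — ≈ 1344.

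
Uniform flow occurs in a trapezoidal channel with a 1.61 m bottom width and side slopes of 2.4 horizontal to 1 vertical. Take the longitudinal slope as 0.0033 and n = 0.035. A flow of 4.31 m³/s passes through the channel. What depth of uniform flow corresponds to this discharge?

y_n = 0.968 m

Manning's equation rearranged: A R^(2/3) = nQ / (1·√S) = 0.035 × 4.31 / (√0.0033) = 2.626.
Try y = 0.819 m: A R^(2/3) = 1.842 — too small.
Try y = 0.968 m: A R^(2/3) = 2.627 — close enough.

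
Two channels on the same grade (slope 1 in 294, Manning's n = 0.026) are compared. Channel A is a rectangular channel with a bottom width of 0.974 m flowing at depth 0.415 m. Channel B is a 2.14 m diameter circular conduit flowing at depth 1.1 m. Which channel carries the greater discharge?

Channel A: Flow area A = b·y = 0.974 × 0.415 = 0.4042 m². Wetted perimeter P = b + 2y = 0.974 + 2×0.415 = 1.804 m. Hydraulic radius R = A/P = 0.4042/1.804 = 0.2241 m. Q_A = (1/0.026)·0.4042·0.2241^(2/3)·√0.003401 = 0.3345 m³/s.
Channel B: For a circular section of diameter D = 2.14 m at depth y = 1.1 m, the central angle is θ = 2 arccos(1 − 2y/D) = 3.198 rad. Then A = (D²/8)(θ − sin θ) = 1.863 m² and P = Dθ/2 = 3.422 m. Hydraulic radius R = A/P = 1.863/3.422 = 0.5444 m. Q_B = (1/0.026)·1.863·0.5444^(2/3)·√0.003401 = 2.786 m³/s.
Q_A = 0.3345 m³/s vs Q_B = 2.786 m³/s, so channel B carries more.

channel B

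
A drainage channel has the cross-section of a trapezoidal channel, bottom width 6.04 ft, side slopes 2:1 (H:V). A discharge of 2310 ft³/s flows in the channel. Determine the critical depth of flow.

y_c = 8.26 ft

At critical depth, Q² T / (g A³) = 1, i.e. A³/T = Q²/g = 2310²/32.2 = 165700.
Trying y = 9.89 ft: A³/T = 365200 — high.
Trying y = 7.22 ft: A³/T = 92580 — low.
Trying y = 8.26 ft: A³/T = 165600 — matches.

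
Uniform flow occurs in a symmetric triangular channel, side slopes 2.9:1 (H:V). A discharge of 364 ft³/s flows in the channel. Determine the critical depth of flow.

At critical depth, Q² T / (g A³) = 1, i.e. A³/T = Q²/g = 364²/32.2 = 4115.
Trying y = 4.6 ft: A³/T = 8661 — over.
Trying y = 3.16 ft: A³/T = 1325 — short.
Trying y = 3.96 ft: A³/T = 4095 — matches.

y_c = 3.96 ft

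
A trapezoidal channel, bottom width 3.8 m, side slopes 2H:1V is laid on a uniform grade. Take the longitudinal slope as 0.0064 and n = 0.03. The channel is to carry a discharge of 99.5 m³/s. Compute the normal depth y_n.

y_n = 2.84 m

Manning's equation rearranged: A R^(2/3) = nQ / (1·√S) = 0.03 × 99.5 / (√0.0064) = 37.31.
Try y = 2.52 m: A R^(2/3) = 28.91 — too small.
Try y = 3.32 m: A R^(2/3) = 52.4 — too large.
Try y = 2.84 m: A R^(2/3) = 37.31 — matches.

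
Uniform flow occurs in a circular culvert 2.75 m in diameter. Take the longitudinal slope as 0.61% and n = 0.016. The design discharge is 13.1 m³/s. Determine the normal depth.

y_n = 1.5 m

Manning's equation rearranged: A R^(2/3) = nQ / (1·√S) = 0.016 × 13.1 / (√0.0061) = 2.684.
Try y = 1.73 m: A R^(2/3) = 3.338 — high.
Try y = 1.04 m: A R^(2/3) = 1.406 — low.
Try y = 1.5 m: A R^(2/3) = 2.674 — matches.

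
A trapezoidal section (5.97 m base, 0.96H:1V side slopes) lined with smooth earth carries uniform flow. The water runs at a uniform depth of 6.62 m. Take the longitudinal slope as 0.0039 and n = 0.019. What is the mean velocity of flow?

V = 7.37 m/s

With bottom width b = 5.97 m and side slope z = 0.96: A = (b + zy)y = (5.97 + 0.96×6.62)×6.62 = 81.59 m²; P = b + 2y√(1+z²) = 5.97 + 2×6.62×1.386 = 24.32 m.
Hydraulic radius R = A/P = 81.59/24.32 = 3.354 m.
From Manning's equation, V = (1/n) R^(2/3) S^(1/2) = (1/0.019) × 3.354^(2/3) × 0.0039^(1/2) = 7.37 m/s.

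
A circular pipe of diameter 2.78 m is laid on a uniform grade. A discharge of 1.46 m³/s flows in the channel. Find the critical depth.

y_c = 0.516 m

At critical depth, Q² T / (g A³) = 1, i.e. A³/T = Q²/g = 1.46²/9.81 = 0.2173.
Try y = 0.397 m: A³/T = 0.07724 — low.
Try y = 0.516 m: A³/T = 0.2166 — close enough.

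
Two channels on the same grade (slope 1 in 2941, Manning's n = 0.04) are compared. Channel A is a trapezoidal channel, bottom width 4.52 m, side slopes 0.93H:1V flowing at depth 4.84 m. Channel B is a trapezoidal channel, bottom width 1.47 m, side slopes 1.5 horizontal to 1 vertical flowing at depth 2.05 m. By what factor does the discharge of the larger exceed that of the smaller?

Channel A: With bottom width b = 4.52 m and side slope z = 0.93: A = (b + zy)y = (4.52 + 0.93×4.84)×4.84 = 43.66 m²; P = b + 2y√(1+z²) = 4.52 + 2×4.84×1.366 = 17.74 m. Hydraulic radius R = A/P = 43.66/17.74 = 2.461 m. Q_A = (1/0.04)·43.66·2.461^(2/3)·√0.00034 = 36.69 m³/s.
Channel B: With bottom width b = 1.47 m and side slope z = 1.5: A = (b + zy)y = (1.47 + 1.5×2.05)×2.05 = 9.317 m²; P = b + 2y√(1+z²) = 1.47 + 2×2.05×1.803 = 8.861 m. Hydraulic radius R = A/P = 9.317/8.861 = 1.051 m. Q_B = (1/0.04)·9.317·1.051^(2/3)·√0.00034 = 4.441 m³/s.
The larger discharge is 36.69 m³/s and the smaller is 4.441 m³/s; the ratio is 8.26.

8.26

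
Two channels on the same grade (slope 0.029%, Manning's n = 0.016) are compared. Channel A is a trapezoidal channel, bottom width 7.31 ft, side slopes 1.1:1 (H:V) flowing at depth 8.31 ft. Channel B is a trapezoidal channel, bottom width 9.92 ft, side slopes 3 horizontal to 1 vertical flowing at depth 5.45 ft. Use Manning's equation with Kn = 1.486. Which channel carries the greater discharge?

Channel A: With bottom width b = 7.31 ft and side slope z = 1.1: A = (b + zy)y = (7.31 + 1.1×8.31)×8.31 = 136.7 ft²; P = b + 2y√(1+z²) = 7.31 + 2×8.31×1.487 = 32.02 ft. Hydraulic radius R = A/P = 136.7/32.02 = 4.27 ft. Q_A = (1.486/0.016)·136.7·4.27^(2/3)·√0.00029 = 569.1 ft³/s.
Channel B: With bottom width b = 9.92 ft and side slope z = 3: A = (b + zy)y = (9.92 + 3×5.45)×5.45 = 143.2 ft²; P = b + 2y√(1+z²) = 9.92 + 2×5.45×3.162 = 44.39 ft. Hydraulic radius R = A/P = 143.2/44.39 = 3.225 ft. Q_B = (1.486/0.016)·143.2·3.225^(2/3)·√0.00029 = 494.3 ft³/s.
Q_A = 569.1 ft³/s vs Q_B = 494.3 ft³/s, so channel A carries more.

channel A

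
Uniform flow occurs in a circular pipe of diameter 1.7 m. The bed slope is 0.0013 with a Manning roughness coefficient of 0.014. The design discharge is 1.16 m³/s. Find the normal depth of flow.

y_n = 0.695 m

Manning's equation rearranged: A R^(2/3) = nQ / (1·√S) = 0.014 × 1.16 / (√0.0013) = 0.4504.
At y = 0.577 m: A R^(2/3) = 0.3183 — low.
At y = 0.854 m: A R^(2/3) = 0.6467 — high.
At y = 0.695 m: A R^(2/3) = 0.4499 — close enough.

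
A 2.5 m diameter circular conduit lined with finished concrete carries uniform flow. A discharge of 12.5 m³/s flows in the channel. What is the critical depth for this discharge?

At critical depth, Q² T / (g A³) = 1, i.e. A³/T = Q²/g = 12.5²/9.81 = 15.93.
Trying y = 1.82 m: A³/T = 25.22 — over.
Trying y = 1.62 m: A³/T = 15.97 — close enough.

y_c = 1.62 m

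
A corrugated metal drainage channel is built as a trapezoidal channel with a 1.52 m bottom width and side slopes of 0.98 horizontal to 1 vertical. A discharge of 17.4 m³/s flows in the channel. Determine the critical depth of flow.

y_c = 1.67 m

At critical depth, Q² T / (g A³) = 1, i.e. A³/T = Q²/g = 17.4²/9.81 = 30.86.
At y = 1.19 m: A³/T = 8.479 — short.
At y = 2.01 m: A³/T = 63.22 — over.
At y = 1.67 m: A³/T = 30.56 — matches.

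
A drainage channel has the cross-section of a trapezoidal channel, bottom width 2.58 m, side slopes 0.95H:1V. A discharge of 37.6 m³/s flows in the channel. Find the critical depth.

At critical depth, Q² T / (g A³) = 1, i.e. A³/T = Q²/g = 37.6²/9.81 = 144.1.
At y = 2.55 m: A³/T = 279.6 — too large.
At y = 2.14 m: A³/T = 144.8 — close enough.

y_c = 2.14 m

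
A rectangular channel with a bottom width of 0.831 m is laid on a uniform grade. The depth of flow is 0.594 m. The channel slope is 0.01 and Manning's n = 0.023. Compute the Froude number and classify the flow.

Flow area A = b·y = 0.831 × 0.594 = 0.4936 m². Wetted perimeter P = b + 2y = 0.831 + 2×0.594 = 2.019 m.
Hydraulic radius R = A/P = 0.4936/2.019 = 0.2445 m.
V = (1/n) R^(2/3) √S = (1/0.023) × 0.2445^(2/3) × √0.01 = 1.7 m/s. Hydraulic depth D_h = A/T = 0.4936/0.831 = 0.594 m.
Froude number Fr = V/√(g·D_h) = 1.7/√(9.81×0.594) = 0.704, which is less than 1, so the flow is subcritical.

subcritical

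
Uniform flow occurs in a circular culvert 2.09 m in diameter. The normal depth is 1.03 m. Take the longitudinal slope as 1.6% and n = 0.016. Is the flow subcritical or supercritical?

For a circular section of diameter D = 2.09 m at depth y = 1.03 m, the central angle is θ = 2 arccos(1 − 2y/D) = 3.113 rad. Then A = (D²/8)(θ − sin θ) = 1.684 m² and P = Dθ/2 = 3.253 m.
Hydraulic radius R = A/P = 1.684/3.253 = 0.5177 m.
V = (1/n) R^(2/3) √S = (1/0.016) × 0.5177^(2/3) × √0.016 = 5.097 m/s. Hydraulic depth D_h = A/T = 1.684/2.09 = 0.8058 m.
Froude number Fr = V/√(g·D_h) = 5.097/√(9.81×0.8058) = 1.81, which is greater than 1, so the flow is supercritical.

supercritical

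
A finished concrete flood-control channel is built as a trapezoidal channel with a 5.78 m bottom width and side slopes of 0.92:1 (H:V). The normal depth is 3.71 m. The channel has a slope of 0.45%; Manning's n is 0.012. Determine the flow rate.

Q = 318 m³/s

With bottom width b = 5.78 m and side slope z = 0.92: A = (b + zy)y = (5.78 + 0.92×3.71)×3.71 = 34.11 m²; P = b + 2y√(1+z²) = 5.78 + 2×3.71×1.359 = 15.86 m.
Hydraulic radius R = A/P = 34.11/15.86 = 2.15 m.
Manning's equation: Q = (1/n) A R^(2/3) S^(1/2) = (1/0.012) × 34.11 × 2.15^(2/3) × 0.0045^(1/2) = 318 m³/s.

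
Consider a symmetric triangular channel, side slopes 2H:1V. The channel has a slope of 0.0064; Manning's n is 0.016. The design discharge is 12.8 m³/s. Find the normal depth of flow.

Manning's equation rearranged: A R^(2/3) = nQ / (1·√S) = 0.016 × 12.8 / (√0.0064) = 2.56.
Try y = 1.04 m: A R^(2/3) = 1.299 — too small.
Try y = 1.69 m: A R^(2/3) = 4.74 — too large.
Try y = 1.34 m: A R^(2/3) = 2.553 — matches.

y_n = 1.34 m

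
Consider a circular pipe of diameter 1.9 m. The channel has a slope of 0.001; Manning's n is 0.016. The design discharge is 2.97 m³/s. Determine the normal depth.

y_n = 1.37 m

Manning's equation rearranged: A R^(2/3) = nQ / (1·√S) = 0.016 × 2.97 / (√0.001) = 1.503.
Try y = 1.23 m: A R^(2/3) = 1.298 — low.
Try y = 1.65 m: A R^(2/3) = 1.805 — high.
Try y = 1.37 m: A R^(2/3) = 1.501 — ≈ 1.503.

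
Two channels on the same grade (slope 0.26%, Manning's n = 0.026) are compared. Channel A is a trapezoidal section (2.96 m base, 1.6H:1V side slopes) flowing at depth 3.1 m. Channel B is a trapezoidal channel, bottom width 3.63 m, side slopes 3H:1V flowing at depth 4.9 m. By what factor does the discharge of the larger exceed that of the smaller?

Channel A: With bottom width b = 2.96 m and side slope z = 1.6: A = (b + zy)y = (2.96 + 1.6×3.1)×3.1 = 24.55 m²; P = b + 2y√(1+z²) = 2.96 + 2×3.1×1.887 = 14.66 m. Hydraulic radius R = A/P = 24.55/14.66 = 1.675 m. Q_A = (1/0.026)·24.55·1.675^(2/3)·√0.0026 = 67.91 m³/s.
Channel B: With bottom width b = 3.63 m and side slope z = 3: A = (b + zy)y = (3.63 + 3×4.9)×4.9 = 89.82 m²; P = b + 2y√(1+z²) = 3.63 + 2×4.9×3.162 = 34.62 m. Hydraulic radius R = A/P = 89.82/34.62 = 2.594 m. Q_B = (1/0.026)·89.82·2.594^(2/3)·√0.0026 = 332.6 m³/s.
The larger discharge is 332.6 m³/s and the smaller is 67.91 m³/s; the ratio is 4.9.

4.9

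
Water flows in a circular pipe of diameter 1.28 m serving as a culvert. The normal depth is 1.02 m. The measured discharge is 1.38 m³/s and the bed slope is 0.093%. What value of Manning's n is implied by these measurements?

n = 0.013

For a circular section of diameter D = 1.28 m at depth y = 1.02 m, the central angle is θ = 2 arccos(1 − 2y/D) = 4.413 rad. Then A = (D²/8)(θ − sin θ) = 1.099 m² and P = Dθ/2 = 2.824 m.
Hydraulic radius R = A/P = 1.099/2.824 = 0.3893 m.
Rearranging Manning's equation: n = (1/Q) A R^(2/3) S^(1/2) = (1/1.38) × 1.099 × 0.3893^(2/3) × √0.00093 = 0.013.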